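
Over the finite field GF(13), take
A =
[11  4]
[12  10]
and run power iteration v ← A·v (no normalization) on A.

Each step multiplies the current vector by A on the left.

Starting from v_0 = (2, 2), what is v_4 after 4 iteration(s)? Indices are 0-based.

v_0 = (2, 2).
v_1 = A·v_0 = (4, 5).
v_2 = A·v_1 = (12, 7).
v_3 = A·v_2 = (4, 6).
v_4 = A·v_3 = (3, 4).

v_4 = (3, 4)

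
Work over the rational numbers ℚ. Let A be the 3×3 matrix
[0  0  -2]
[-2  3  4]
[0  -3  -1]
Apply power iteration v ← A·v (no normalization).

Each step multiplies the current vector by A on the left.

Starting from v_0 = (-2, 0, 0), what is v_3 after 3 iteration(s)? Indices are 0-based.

v_3 = (24, -12, -24)

v_0 = (-2, 0, 0).
v_1 = A·v_0 = (0, 4, 0).
v_2 = A·v_1 = (0, 12, -12).
v_3 = A·v_2 = (24, -12, -24).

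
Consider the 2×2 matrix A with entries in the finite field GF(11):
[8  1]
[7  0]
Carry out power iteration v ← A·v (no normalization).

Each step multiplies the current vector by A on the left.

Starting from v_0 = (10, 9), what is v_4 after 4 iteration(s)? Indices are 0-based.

v_4 = (6, 6)

v_0 = (10, 9).
v_1 = A·v_0 = (1, 4).
v_2 = A·v_1 = (1, 7).
v_3 = A·v_2 = (4, 7).
v_4 = A·v_3 = (6, 6).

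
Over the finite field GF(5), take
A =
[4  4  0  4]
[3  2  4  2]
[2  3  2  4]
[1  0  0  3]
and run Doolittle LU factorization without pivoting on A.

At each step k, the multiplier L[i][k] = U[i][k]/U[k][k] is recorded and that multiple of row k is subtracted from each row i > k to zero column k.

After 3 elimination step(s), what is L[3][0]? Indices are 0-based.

Step 1: pivot at (0,0) is 4.
  row1 ← row1 − (2)·row0  ⇒  L[1][0]=2, U row1=(0, 4, 4, 4)
  row2 ← row2 − (3)·row0  ⇒  L[2][0]=3, U row2=(0, 1, 2, 2)
  row3 ← row3 − (4)·row0  ⇒  L[3][0]=4, U row3=(0, 4, 0, 2)
Step 2: pivot at (1,1) is 4.
  row2 ← row2 − (4)·row1  ⇒  L[2][1]=4, U row2=(0, 0, 1, 1)
  row3 ← row3 − (1)·row1  ⇒  L[3][1]=1, U row3=(0, 0, 1, 3)
Step 3: pivot at (2,2) is 1.
  row3 ← row3 − (1)·row2  ⇒  L[3][2]=1, U row3=(0, 0, 0, 2)

L[3][0] = 4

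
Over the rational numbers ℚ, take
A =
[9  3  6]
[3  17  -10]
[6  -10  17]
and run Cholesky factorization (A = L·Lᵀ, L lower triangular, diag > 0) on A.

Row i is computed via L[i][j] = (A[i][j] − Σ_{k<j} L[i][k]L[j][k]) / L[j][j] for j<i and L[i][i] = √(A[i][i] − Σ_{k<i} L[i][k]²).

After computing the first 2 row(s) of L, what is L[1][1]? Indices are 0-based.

Step 1: L[0][0] = √(9) = 3.
  L[1][0] = (3) / L[0][0] = 1.
Step 2: L[1][1] = √(16) = 4.

L[1][1] = 4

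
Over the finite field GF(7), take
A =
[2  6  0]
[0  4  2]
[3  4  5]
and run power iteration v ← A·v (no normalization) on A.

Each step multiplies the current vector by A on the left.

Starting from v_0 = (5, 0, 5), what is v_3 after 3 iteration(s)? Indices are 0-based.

v_3 = (5, 5, 5)

v_0 = (5, 0, 5).
v_1 = A·v_0 = (3, 3, 5).
v_2 = A·v_1 = (3, 1, 4).
v_3 = A·v_2 = (5, 5, 5).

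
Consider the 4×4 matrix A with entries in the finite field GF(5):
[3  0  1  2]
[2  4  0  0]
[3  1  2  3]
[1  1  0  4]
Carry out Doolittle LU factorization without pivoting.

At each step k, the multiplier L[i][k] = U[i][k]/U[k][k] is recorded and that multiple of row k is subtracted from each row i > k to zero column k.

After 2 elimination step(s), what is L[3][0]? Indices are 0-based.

k=0: U[0][0]=3
  eliminate (1,0): mult=4, new row 1: (0, 4, 1, 2); set L[1][0]=4
  eliminate (2,0): mult=1, new row 2: (0, 1, 1, 1); set L[2][0]=1
  eliminate (3,0): mult=2, new row 3: (0, 1, 3, 0); set L[3][0]=2
k=1: U[1][1]=4
  eliminate (2,1): mult=4, new row 2: (0, 0, 2, 3); set L[2][1]=4
  eliminate (3,1): mult=4, new row 3: (0, 0, 4, 2); set L[3][1]=4

L[3][0] = 2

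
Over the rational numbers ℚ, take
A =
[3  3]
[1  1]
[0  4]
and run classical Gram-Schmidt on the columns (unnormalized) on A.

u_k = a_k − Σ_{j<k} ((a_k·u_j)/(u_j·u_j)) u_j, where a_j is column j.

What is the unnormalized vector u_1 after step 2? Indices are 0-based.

u_1 = (0, 0, 4)

Step 1: u_0 = a_0 = (3, 1, 0).
Step 2: u_1 = a_1 − (1)·u_0 = (0, 0, 4).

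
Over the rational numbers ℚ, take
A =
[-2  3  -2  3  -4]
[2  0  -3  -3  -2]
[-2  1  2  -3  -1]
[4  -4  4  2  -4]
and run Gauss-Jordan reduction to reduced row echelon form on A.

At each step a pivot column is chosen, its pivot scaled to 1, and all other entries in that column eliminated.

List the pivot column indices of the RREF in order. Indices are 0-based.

pivot columns: 0, 1, 2, 3

pivot(0,0)=-2: scale R0 → (1, -3/2, 1, -3/2, 2)
  clear (1,0): R1 −= (2)R0 → (0, 3, -5, 0, -6)
  clear (2,0): R2 −= (-2)R0 → (0, -2, 4, -6, 3)
  clear (3,0): R3 −= (4)R0 → (0, 2, 0, 8, -12)
pivot(1,1)=3: scale R1 → (0, 1, -5/3, 0, -2)
  clear (0,1): R0 −= (-3/2)R1 → (1, 0, -3/2, -3/2, -1)
  clear (2,1): R2 −= (-2)R1 → (0, 0, 2/3, -6, -1)
  clear (3,1): R3 −= (2)R1 → (0, 0, 10/3, 8, -8)
pivot(2,2)=2/3: scale R2 → (0, 0, 1, -9, -3/2)
  clear (0,2): R0 −= (-3/2)R2 → (1, 0, 0, -15, -13/4)
  clear (1,2): R1 −= (-5/3)R2 → (0, 1, 0, -15, -9/2)
  clear (3,2): R3 −= (10/3)R2 → (0, 0, 0, 38, -3)
pivot(3,3)=38: scale R3 → (0, 0, 0, 1, -3/38)
  clear (0,3): R0 −= (-15)R3 → (1, 0, 0, 0, -337/76)
  clear (1,3): R1 −= (-15)R3 → (0, 1, 0, 0, -108/19)
  clear (2,3): R2 −= (-9)R3 → (0, 0, 1, 0, -42/19)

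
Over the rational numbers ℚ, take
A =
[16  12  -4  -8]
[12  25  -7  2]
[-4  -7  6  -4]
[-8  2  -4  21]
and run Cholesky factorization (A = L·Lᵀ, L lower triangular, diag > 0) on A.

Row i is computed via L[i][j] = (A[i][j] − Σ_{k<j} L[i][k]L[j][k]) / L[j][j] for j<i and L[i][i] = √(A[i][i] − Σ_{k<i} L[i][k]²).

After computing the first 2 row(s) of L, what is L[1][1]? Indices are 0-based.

Step 1: L[0][0] = √(16) = 4.
  L[1][0] = (12) / L[0][0] = 3.
Step 2: L[1][1] = √(16) = 4.

L[1][1] = 4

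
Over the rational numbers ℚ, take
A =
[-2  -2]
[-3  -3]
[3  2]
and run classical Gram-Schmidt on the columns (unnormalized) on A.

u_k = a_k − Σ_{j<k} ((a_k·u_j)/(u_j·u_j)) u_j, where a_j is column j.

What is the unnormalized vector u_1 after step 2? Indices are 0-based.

u_1 = (-3/11, -9/22, -13/22)

Step 1: u_0 = a_0 = (-2, -3, 3).
Step 2: u_1 = a_1 − (19/22)·u_0 = (-3/11, -9/22, -13/22).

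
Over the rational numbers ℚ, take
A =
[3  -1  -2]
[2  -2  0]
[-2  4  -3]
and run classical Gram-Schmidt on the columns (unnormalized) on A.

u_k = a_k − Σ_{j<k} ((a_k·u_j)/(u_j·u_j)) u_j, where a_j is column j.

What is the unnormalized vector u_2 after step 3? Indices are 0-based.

u_2 = (4/33, -10/33, -4/33)

Step 1: u_0 = a_0 = (3, 2, -2).
Step 2: u_1 = a_1 − (-15/17)·u_0 = (28/17, -4/17, 38/17).
Step 3: u_2 = a_2 − (0)·u_0 − (-85/66)·u_1 = (4/33, -10/33, -4/33).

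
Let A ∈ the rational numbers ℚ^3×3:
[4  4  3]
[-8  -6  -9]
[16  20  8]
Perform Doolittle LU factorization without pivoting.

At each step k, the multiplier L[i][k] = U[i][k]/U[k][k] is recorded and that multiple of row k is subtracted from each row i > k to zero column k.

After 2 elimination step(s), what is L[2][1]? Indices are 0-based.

k=0: U[0][0]=4
  eliminate (1,0): mult=-2, new row 1: (0, 2, -3); set L[1][0]=-2
  eliminate (2,0): mult=4, new row 2: (0, 4, -4); set L[2][0]=4
k=1: U[1][1]=2
  eliminate (2,1): mult=2, new row 2: (0, 0, 2); set L[2][1]=2

L[2][1] = 2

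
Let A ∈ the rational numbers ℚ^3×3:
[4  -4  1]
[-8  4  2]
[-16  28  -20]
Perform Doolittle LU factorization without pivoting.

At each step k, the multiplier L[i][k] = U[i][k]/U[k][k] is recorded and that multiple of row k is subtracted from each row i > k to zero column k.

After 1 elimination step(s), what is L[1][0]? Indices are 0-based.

L[1][0] = -2

[col 0] pivot 4
  R1 -= -2*R0 → (0, -4, 4)  (L[1][0] := -2)
  R2 -= -4*R0 → (0, 12, -16)  (L[2][0] := -4)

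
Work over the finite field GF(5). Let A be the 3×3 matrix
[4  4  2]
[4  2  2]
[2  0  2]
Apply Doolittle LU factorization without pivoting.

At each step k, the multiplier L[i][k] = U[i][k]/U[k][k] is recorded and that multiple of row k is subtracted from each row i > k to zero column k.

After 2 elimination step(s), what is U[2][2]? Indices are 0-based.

[col 0] pivot 4
  R1 -= 1*R0 → (0, 3, 0)  (L[1][0] := 1)
  R2 -= 3*R0 → (0, 3, 1)  (L[2][0] := 3)
[col 1] pivot 3
  R2 -= 1*R1 → (0, 0, 1)  (L[2][1] := 1)

U[2][2] = 1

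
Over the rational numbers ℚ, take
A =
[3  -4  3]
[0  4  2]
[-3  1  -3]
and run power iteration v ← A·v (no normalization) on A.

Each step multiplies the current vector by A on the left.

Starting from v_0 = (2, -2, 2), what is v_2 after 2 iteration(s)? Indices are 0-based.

v_0 = (2, -2, 2).
v_1 = A·v_0 = (20, -4, -14).
v_2 = A·v_1 = (34, -44, -22).

v_2 = (34, -44, -22)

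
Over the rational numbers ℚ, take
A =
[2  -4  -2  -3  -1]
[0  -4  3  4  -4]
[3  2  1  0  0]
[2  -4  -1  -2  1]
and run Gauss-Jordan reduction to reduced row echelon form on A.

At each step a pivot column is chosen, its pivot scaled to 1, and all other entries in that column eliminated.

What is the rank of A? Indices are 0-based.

rank = 4

pivot(0,0)=2: scale R0 → (1, -2, -1, -3/2, -1/2)
  clear (2,0): R2 −= (3)R0 → (0, 8, 4, 9/2, 3/2)
  clear (3,0): R3 −= (2)R0 → (0, 0, 1, 1, 2)
pivot(1,1)=-4: scale R1 → (0, 1, -3/4, -1, 1)
  clear (0,1): R0 −= (-2)R1 → (1, 0, -5/2, -7/2, 3/2)
  clear (2,1): R2 −= (8)R1 → (0, 0, 10, 25/2, -13/2)
pivot(2,2)=10: scale R2 → (0, 0, 1, 5/4, -13/20)
  clear (0,2): R0 −= (-5/2)R2 → (1, 0, 0, -3/8, -1/8)
  clear (1,2): R1 −= (-3/4)R2 → (0, 1, 0, -1/16, 41/80)
  clear (3,2): R3 −= (1)R2 → (0, 0, 0, -1/4, 53/20)
pivot(3,3)=-1/4: scale R3 → (0, 0, 0, 1, -53/5)
  clear (0,3): R0 −= (-3/8)R3 → (1, 0, 0, 0, -41/10)
  clear (1,3): R1 −= (-1/16)R3 → (0, 1, 0, 0, -3/20)
  clear (2,3): R2 −= (5/4)R3 → (0, 0, 1, 0, 63/5)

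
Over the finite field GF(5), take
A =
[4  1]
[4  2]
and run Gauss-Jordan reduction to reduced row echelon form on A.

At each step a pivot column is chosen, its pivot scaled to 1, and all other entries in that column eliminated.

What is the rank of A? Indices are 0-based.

rank = 2

[1] R0 /= 4  ⇒  (1, 4)
     R1 -= 4·R0  ⇒  (0, 1)
[2] R1 /= 1  ⇒  (0, 1)
     R0 -= 4·R1  ⇒  (1, 0)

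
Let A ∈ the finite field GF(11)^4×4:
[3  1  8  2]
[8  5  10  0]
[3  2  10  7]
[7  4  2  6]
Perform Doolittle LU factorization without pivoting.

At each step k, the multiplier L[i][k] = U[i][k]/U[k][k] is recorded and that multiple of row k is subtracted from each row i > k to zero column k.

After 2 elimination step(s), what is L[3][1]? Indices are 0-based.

Step 1: pivot at (0,0) is 3.
  row1 ← row1 − (10)·row0  ⇒  L[1][0]=10, U row1=(0, 6, 7, 2)
  row2 ← row2 − (1)·row0  ⇒  L[2][0]=1, U row2=(0, 1, 2, 5)
  row3 ← row3 − (6)·row0  ⇒  L[3][0]=6, U row3=(0, 9, 9, 5)
Step 2: pivot at (1,1) is 6.
  row2 ← row2 − (2)·row1  ⇒  L[2][1]=2, U row2=(0, 0, 10, 1)
  row3 ← row3 − (7)·row1  ⇒  L[3][1]=7, U row3=(0, 0, 4, 2)

L[3][1] = 7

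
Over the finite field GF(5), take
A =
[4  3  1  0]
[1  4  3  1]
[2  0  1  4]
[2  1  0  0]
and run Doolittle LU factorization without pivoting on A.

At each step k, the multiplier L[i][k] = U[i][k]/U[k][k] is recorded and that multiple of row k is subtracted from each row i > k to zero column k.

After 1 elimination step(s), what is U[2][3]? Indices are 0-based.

U[2][3] = 4

Step 1: pivot at (0,0) is 4.
  row1 ← row1 − (4)·row0  ⇒  L[1][0]=4, U row1=(0, 2, 4, 1)
  row2 ← row2 − (3)·row0  ⇒  L[2][0]=3, U row2=(0, 1, 3, 4)
  row3 ← row3 − (3)·row0  ⇒  L[3][0]=3, U row3=(0, 2, 2, 0)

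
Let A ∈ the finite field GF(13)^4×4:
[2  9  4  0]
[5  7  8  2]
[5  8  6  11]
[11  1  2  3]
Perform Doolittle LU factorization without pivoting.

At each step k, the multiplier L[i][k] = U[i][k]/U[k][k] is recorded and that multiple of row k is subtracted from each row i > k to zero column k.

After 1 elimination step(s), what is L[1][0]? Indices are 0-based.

[col 0] pivot 2
  R1 -= 9*R0 → (0, 4, 11, 2)  (L[1][0] := 9)
  R2 -= 9*R0 → (0, 5, 9, 11)  (L[2][0] := 9)
  R3 -= 12*R0 → (0, 10, 6, 3)  (L[3][0] := 12)

L[1][0] = 9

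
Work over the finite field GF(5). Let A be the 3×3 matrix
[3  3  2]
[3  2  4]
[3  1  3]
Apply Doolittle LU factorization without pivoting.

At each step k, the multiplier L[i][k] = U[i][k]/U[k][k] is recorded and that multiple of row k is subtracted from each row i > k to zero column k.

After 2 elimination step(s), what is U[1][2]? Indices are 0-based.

U[1][2] = 2

[col 0] pivot 3
  R1 -= 1*R0 → (0, 4, 2)  (L[1][0] := 1)
  R2 -= 1*R0 → (0, 3, 1)  (L[2][0] := 1)
[col 1] pivot 4
  R2 -= 2*R1 → (0, 0, 2)  (L[2][1] := 2)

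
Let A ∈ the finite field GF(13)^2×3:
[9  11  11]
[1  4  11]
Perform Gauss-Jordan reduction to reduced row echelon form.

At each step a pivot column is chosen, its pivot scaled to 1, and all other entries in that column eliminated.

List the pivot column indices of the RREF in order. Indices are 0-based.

pivot columns: 0, 1

step 1: normalize row 0 (÷9) = (1, 7, 7)
  row 1: subtract 1×row0 = (0, 10, 4)
step 2: normalize row 1 (÷10) = (0, 1, 3)
  row 0: subtract 7×row1 = (1, 0, 12)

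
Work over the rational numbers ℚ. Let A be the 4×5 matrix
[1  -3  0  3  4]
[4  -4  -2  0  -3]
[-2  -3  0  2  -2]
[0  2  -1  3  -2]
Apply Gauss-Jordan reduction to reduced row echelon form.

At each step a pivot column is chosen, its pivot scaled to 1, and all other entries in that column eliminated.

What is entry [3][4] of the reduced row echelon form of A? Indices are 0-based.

step 1: normalize row 0 (÷1) = (1, -3, 0, 3, 4)
  row 1: subtract 4×row0 = (0, 8, -2, -12, -19)
  row 2: subtract -2×row0 = (0, -9, 0, 8, 6)
step 2: normalize row 1 (÷8) = (0, 1, -1/4, -3/2, -19/8)
  row 0: subtract -3×row1 = (1, 0, -3/4, -3/2, -25/8)
  row 2: subtract -9×row1 = (0, 0, -9/4, -11/2, -123/8)
  row 3: subtract 2×row1 = (0, 0, -1/2, 6, 11/4)
step 3: normalize row 2 (÷-9/4) = (0, 0, 1, 22/9, 41/6)
  row 0: subtract -3/4×row2 = (1, 0, 0, 1/3, 2)
  row 1: subtract -1/4×row2 = (0, 1, 0, -8/9, -2/3)
  row 3: subtract -1/2×row2 = (0, 0, 0, 65/9, 37/6)
step 4: normalize row 3 (÷65/9) = (0, 0, 0, 1, 111/130)
  row 0: subtract 1/3×row3 = (1, 0, 0, 0, 223/130)
  row 1: subtract -8/9×row3 = (0, 1, 0, 0, 6/65)
  row 2: subtract 22/9×row3 = (0, 0, 1, 0, 617/130)

M[3][4] = 111/130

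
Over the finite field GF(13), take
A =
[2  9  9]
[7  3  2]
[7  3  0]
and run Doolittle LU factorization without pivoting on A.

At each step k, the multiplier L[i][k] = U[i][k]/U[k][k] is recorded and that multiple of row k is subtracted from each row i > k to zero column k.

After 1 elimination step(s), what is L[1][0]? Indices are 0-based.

Step 1: pivot at (0,0) is 2.
  row1 ← row1 − (10)·row0  ⇒  L[1][0]=10, U row1=(0, 4, 3)
  row2 ← row2 − (10)·row0  ⇒  L[2][0]=10, U row2=(0, 4, 1)

L[1][0] = 10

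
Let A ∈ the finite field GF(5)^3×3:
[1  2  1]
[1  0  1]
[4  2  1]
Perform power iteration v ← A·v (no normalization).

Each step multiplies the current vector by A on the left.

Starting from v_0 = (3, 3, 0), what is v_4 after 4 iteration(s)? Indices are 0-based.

v_4 = (4, 3, 0)

v_0 = (3, 3, 0).
v_1 = A·v_0 = (4, 3, 3).
v_2 = A·v_1 = (3, 2, 0).
v_3 = A·v_2 = (2, 3, 1).
v_4 = A·v_3 = (4, 3, 0).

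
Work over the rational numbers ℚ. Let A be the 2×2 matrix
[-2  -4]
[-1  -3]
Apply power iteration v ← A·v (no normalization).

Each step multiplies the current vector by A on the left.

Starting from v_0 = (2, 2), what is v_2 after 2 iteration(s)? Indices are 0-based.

v_2 = (56, 36)

v_0 = (2, 2).
v_1 = A·v_0 = (-12, -8).
v_2 = A·v_1 = (56, 36).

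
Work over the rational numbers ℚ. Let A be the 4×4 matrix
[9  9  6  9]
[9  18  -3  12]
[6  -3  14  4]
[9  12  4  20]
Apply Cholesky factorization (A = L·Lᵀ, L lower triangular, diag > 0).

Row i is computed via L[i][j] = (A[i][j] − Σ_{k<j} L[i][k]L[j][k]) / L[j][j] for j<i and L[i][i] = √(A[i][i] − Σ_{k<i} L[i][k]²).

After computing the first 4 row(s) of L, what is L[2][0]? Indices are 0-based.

L[2][0] = 2

Step 1: L[0][0] = √(9) = 3.
  L[1][0] = (9) / L[0][0] = 3.
Step 2: L[1][1] = √(9) = 3.
  L[2][0] = (6) / L[0][0] = 2.
  L[2][1] = (-9) / L[1][1] = -3.
Step 3: L[2][2] = √(1) = 1.
  L[3][0] = (9) / L[0][0] = 3.
  L[3][1] = (3) / L[1][1] = 1.
  L[3][2] = (1) / L[2][2] = 1.
Step 4: L[3][3] = √(9) = 3.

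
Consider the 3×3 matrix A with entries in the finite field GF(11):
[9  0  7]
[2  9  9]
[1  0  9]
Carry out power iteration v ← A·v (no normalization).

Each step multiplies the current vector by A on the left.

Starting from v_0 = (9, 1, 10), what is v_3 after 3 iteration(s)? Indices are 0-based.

v_0 = (9, 1, 10).
v_1 = A·v_0 = (8, 7, 0).
v_2 = A·v_1 = (6, 2, 8).
v_3 = A·v_2 = (0, 3, 1).

v_3 = (0, 3, 1)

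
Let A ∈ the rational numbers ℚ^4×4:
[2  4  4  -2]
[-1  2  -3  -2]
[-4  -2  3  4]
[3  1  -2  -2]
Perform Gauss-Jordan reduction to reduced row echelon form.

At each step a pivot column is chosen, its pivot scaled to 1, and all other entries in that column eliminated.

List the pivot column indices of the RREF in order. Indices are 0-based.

step 1: normalize row 0 (÷2) = (1, 2, 2, -1)
  row 1: subtract -1×row0 = (0, 4, -1, -3)
  row 2: subtract -4×row0 = (0, 6, 11, 0)
  row 3: subtract 3×row0 = (0, -5, -8, 1)
step 2: normalize row 1 (÷4) = (0, 1, -1/4, -3/4)
  row 0: subtract 2×row1 = (1, 0, 5/2, 1/2)
  row 2: subtract 6×row1 = (0, 0, 25/2, 9/2)
  row 3: subtract -5×row1 = (0, 0, -37/4, -11/4)
step 3: normalize row 2 (÷25/2) = (0, 0, 1, 9/25)
  row 0: subtract 5/2×row2 = (1, 0, 0, -2/5)
  row 1: subtract -1/4×row2 = (0, 1, 0, -33/50)
  row 3: subtract -37/4×row2 = (0, 0, 0, 29/50)
step 4: normalize row 3 (÷29/50) = (0, 0, 0, 1)
  row 0: subtract -2/5×row3 = (1, 0, 0, 0)
  row 1: subtract -33/50×row3 = (0, 1, 0, 0)
  row 2: subtract 9/25×row3 = (0, 0, 1, 0)

pivot columns: 0, 1, 2, 3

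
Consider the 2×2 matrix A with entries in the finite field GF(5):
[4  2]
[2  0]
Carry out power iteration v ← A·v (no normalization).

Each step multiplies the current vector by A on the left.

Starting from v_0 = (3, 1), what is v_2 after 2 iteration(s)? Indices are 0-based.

v_0 = (3, 1).
v_1 = A·v_0 = (4, 1).
v_2 = A·v_1 = (3, 3).

v_2 = (3, 3)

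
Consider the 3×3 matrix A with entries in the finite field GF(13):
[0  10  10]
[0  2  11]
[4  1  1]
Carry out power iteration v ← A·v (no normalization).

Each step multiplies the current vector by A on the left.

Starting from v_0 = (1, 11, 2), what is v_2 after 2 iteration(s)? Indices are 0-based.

v_0 = (1, 11, 2).
v_1 = A·v_0 = (0, 5, 4).
v_2 = A·v_1 = (12, 2, 9).

v_2 = (12, 2, 9)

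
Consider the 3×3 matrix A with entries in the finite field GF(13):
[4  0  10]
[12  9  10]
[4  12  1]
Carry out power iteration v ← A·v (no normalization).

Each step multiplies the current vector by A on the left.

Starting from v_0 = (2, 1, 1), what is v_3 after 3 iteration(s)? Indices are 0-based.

v_3 = (3, 8, 1)

v_0 = (2, 1, 1).
v_1 = A·v_0 = (5, 4, 8).
v_2 = A·v_1 = (9, 7, 11).
v_3 = A·v_2 = (3, 8, 1).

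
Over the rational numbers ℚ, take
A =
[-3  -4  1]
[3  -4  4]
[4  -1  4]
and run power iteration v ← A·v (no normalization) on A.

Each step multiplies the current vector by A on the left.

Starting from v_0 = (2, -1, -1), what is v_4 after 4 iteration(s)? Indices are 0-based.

v_0 = (2, -1, -1).
v_1 = A·v_0 = (-3, 6, 5).
v_2 = A·v_1 = (-10, -13, 2).
v_3 = A·v_2 = (84, 30, -19).
v_4 = A·v_3 = (-391, 56, 230).

v_4 = (-391, 56, 230)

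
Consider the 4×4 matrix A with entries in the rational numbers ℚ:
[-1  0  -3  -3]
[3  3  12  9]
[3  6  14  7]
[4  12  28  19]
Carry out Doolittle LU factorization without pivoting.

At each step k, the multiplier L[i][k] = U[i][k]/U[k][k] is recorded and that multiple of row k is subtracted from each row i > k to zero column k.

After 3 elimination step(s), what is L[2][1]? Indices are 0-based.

L[2][1] = 2

[col 0] pivot -1
  R1 -= -3*R0 → (0, 3, 3, 0)  (L[1][0] := -3)
  R2 -= -3*R0 → (0, 6, 5, -2)  (L[2][0] := -3)
  R3 -= -4*R0 → (0, 12, 16, 7)  (L[3][0] := -4)
[col 1] pivot 3
  R2 -= 2*R1 → (0, 0, -1, -2)  (L[2][1] := 2)
  R3 -= 4*R1 → (0, 0, 4, 7)  (L[3][1] := 4)
[col 2] pivot -1
  R3 -= -4*R2 → (0, 0, 0, -1)  (L[3][2] := -4)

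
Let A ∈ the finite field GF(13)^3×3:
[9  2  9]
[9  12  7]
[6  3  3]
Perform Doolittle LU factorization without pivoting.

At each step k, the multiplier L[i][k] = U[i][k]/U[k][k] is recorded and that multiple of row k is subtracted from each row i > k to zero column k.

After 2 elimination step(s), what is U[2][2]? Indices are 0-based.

U[2][2] = 6

[col 0] pivot 9
  R1 -= 1*R0 → (0, 10, 11)  (L[1][0] := 1)
  R2 -= 5*R0 → (0, 6, 10)  (L[2][0] := 5)
[col 1] pivot 10
  R2 -= 11*R1 → (0, 0, 6)  (L[2][1] := 11)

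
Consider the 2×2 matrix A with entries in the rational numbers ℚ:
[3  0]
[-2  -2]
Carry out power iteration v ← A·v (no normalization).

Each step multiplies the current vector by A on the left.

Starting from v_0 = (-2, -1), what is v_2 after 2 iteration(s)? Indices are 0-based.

v_2 = (-18, 0)

v_0 = (-2, -1).
v_1 = A·v_0 = (-6, 6).
v_2 = A·v_1 = (-18, 0).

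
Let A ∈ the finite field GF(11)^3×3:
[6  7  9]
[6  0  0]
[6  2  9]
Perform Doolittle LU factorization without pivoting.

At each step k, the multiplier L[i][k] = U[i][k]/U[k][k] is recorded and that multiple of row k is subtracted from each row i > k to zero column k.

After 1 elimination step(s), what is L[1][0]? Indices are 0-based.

[col 0] pivot 6
  R1 -= 1*R0 → (0, 4, 2)  (L[1][0] := 1)
  R2 -= 1*R0 → (0, 6, 0)  (L[2][0] := 1)

L[1][0] = 1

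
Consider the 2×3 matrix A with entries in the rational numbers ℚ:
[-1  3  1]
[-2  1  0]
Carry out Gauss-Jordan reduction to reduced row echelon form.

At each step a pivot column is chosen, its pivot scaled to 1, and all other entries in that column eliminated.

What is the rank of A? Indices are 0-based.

rank = 2

step 1: normalize row 0 (÷-1) = (1, -3, -1)
  row 1: subtract -2×row0 = (0, -5, -2)
step 2: normalize row 1 (÷-5) = (0, 1, 2/5)
  row 0: subtract -3×row1 = (1, 0, 1/5)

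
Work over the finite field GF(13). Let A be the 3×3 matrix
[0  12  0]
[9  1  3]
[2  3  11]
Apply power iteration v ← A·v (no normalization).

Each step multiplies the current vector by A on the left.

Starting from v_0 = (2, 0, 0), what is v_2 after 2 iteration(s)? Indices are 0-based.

v_2 = (8, 4, 7)

v_0 = (2, 0, 0).
v_1 = A·v_0 = (0, 5, 4).
v_2 = A·v_1 = (8, 4, 7).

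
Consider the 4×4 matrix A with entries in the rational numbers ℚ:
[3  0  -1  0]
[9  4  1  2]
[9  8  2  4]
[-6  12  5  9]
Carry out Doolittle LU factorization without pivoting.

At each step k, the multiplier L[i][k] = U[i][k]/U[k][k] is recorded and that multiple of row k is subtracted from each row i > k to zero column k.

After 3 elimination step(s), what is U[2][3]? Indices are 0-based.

Step 1: pivot at (0,0) is 3.
  row1 ← row1 − (3)·row0  ⇒  L[1][0]=3, U row1=(0, 4, 4, 2)
  row2 ← row2 − (3)·row0  ⇒  L[2][0]=3, U row2=(0, 8, 5, 4)
  row3 ← row3 − (-2)·row0  ⇒  L[3][0]=-2, U row3=(0, 12, 3, 9)
Step 2: pivot at (1,1) is 4.
  row2 ← row2 − (2)·row1  ⇒  L[2][1]=2, U row2=(0, 0, -3, 0)
  row3 ← row3 − (3)·row1  ⇒  L[3][1]=3, U row3=(0, 0, -9, 3)
Step 3: pivot at (2,2) is -3.
  row3 ← row3 − (3)·row2  ⇒  L[3][2]=3, U row3=(0, 0, 0, 3)

U[2][3] = 0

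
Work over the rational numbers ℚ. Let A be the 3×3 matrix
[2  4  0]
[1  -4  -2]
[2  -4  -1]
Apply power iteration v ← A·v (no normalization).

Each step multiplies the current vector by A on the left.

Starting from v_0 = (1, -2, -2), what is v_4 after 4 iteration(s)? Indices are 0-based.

v_4 = (1584, -3296, -3060)

v_0 = (1, -2, -2).
v_1 = A·v_0 = (-6, 13, 12).
v_2 = A·v_1 = (40, -82, -76).
v_3 = A·v_2 = (-248, 520, 484).
v_4 = A·v_3 = (1584, -3296, -3060).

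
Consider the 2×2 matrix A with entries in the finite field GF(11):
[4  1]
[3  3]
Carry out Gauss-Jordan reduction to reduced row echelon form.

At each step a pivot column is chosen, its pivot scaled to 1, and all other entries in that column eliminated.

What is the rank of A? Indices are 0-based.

pivot(0,0)=4: scale R0 → (1, 3)
  clear (1,0): R1 −= (3)R0 → (0, 5)
pivot(1,1)=5: scale R1 → (0, 1)
  clear (0,1): R0 −= (3)R1 → (1, 0)

rank = 2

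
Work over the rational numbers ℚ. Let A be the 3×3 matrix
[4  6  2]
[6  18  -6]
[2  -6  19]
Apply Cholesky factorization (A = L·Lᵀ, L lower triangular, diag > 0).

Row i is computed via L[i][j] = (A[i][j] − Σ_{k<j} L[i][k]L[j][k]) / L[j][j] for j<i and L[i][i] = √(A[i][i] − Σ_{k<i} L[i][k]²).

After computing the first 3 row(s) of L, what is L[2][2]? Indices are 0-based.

L[2][2] = 3

Step 1: L[0][0] = √(4) = 2.
  L[1][0] = (6) / L[0][0] = 3.
Step 2: L[1][1] = √(9) = 3.
  L[2][0] = (2) / L[0][0] = 1.
  L[2][1] = (-9) / L[1][1] = -3.
Step 3: L[2][2] = √(9) = 3.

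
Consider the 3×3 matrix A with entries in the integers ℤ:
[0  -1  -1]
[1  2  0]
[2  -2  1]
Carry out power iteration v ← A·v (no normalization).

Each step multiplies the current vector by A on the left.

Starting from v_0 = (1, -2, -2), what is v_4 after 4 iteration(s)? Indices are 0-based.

v_0 = (1, -2, -2).
v_1 = A·v_0 = (4, -3, 4).
v_2 = A·v_1 = (-1, -2, 18).
v_3 = A·v_2 = (-16, -5, 20).
v_4 = A·v_3 = (-15, -26, -2).

v_4 = (-15, -26, -2)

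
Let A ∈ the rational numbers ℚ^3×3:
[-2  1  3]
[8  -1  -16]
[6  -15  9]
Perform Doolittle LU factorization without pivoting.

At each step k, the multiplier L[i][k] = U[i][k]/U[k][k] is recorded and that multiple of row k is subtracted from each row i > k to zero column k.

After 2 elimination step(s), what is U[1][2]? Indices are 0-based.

k=0: U[0][0]=-2
  eliminate (1,0): mult=-4, new row 1: (0, 3, -4); set L[1][0]=-4
  eliminate (2,0): mult=-3, new row 2: (0, -12, 18); set L[2][0]=-3
k=1: U[1][1]=3
  eliminate (2,1): mult=-4, new row 2: (0, 0, 2); set L[2][1]=-4

U[1][2] = -4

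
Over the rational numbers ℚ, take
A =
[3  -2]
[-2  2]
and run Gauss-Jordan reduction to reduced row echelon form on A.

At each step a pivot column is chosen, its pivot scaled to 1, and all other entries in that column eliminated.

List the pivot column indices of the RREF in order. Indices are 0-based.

step 1: normalize row 0 (÷3) = (1, -2/3)
  row 1: subtract -2×row0 = (0, 2/3)
step 2: normalize row 1 (÷2/3) = (0, 1)
  row 0: subtract -2/3×row1 = (1, 0)

pivot columns: 0, 1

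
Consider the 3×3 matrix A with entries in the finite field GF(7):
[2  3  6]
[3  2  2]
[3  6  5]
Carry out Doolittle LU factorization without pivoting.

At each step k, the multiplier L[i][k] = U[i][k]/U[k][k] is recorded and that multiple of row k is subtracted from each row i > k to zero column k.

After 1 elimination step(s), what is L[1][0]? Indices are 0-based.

L[1][0] = 5

Step 1: pivot at (0,0) is 2.
  row1 ← row1 − (5)·row0  ⇒  L[1][0]=5, U row1=(0, 1, 0)
  row2 ← row2 − (5)·row0  ⇒  L[2][0]=5, U row2=(0, 5, 3)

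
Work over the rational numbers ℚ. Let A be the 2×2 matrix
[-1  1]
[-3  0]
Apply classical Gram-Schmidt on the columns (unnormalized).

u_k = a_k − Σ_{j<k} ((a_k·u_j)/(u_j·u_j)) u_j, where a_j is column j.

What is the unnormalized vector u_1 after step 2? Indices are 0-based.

Step 1: u_0 = a_0 = (-1, -3).
Step 2: u_1 = a_1 − (-1/10)·u_0 = (9/10, -3/10).

u_1 = (9/10, -3/10)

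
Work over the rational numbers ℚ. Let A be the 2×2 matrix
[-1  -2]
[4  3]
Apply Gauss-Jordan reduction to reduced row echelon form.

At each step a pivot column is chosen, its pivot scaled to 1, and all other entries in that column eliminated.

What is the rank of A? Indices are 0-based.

pivot(0,0)=-1: scale R0 → (1, 2)
  clear (1,0): R1 −= (4)R0 → (0, -5)
pivot(1,1)=-5: scale R1 → (0, 1)
  clear (0,1): R0 −= (2)R1 → (1, 0)

rank = 2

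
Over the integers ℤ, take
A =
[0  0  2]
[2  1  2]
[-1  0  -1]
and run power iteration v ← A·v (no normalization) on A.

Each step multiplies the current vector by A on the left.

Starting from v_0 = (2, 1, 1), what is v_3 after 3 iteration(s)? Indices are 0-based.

v_3 = (2, -5, 5)

v_0 = (2, 1, 1).
v_1 = A·v_0 = (2, 7, -3).
v_2 = A·v_1 = (-6, 5, 1).
v_3 = A·v_2 = (2, -5, 5).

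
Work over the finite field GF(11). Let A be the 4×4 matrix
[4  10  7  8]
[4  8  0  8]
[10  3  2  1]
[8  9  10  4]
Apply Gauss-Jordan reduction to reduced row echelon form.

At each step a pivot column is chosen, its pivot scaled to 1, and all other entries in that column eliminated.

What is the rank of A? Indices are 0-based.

pivot(0,0)=4: scale R0 → (1, 8, 10, 2)
  clear (1,0): R1 −= (4)R0 → (0, 9, 4, 0)
  clear (2,0): R2 −= (10)R0 → (0, 0, 1, 3)
  clear (3,0): R3 −= (8)R0 → (0, 0, 7, 10)
pivot(1,1)=9: scale R1 → (0, 1, 9, 0)
  clear (0,1): R0 −= (8)R1 → (1, 0, 4, 2)
pivot(2,2)=1: scale R2 → (0, 0, 1, 3)
  clear (0,2): R0 −= (4)R2 → (1, 0, 0, 1)
  clear (1,2): R1 −= (9)R2 → (0, 1, 0, 6)
  clear (3,2): R3 −= (7)R2 → (0, 0, 0, 0)
col 3: no nonzero at/below row 3; advance.

rank = 3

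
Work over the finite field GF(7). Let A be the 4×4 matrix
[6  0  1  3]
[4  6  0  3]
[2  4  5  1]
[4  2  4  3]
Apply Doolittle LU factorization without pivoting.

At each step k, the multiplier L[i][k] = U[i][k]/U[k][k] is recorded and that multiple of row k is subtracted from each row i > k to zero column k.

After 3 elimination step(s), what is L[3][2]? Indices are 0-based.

L[3][2] = 1

Step 1: pivot at (0,0) is 6.
  row1 ← row1 − (3)·row0  ⇒  L[1][0]=3, U row1=(0, 6, 4, 1)
  row2 ← row2 − (5)·row0  ⇒  L[2][0]=5, U row2=(0, 4, 0, 0)
  row3 ← row3 − (3)·row0  ⇒  L[3][0]=3, U row3=(0, 2, 1, 1)
Step 2: pivot at (1,1) is 6.
  row2 ← row2 − (3)·row1  ⇒  L[2][1]=3, U row2=(0, 0, 2, 4)
  row3 ← row3 − (5)·row1  ⇒  L[3][1]=5, U row3=(0, 0, 2, 3)
Step 3: pivot at (2,2) is 2.
  row3 ← row3 − (1)·row2  ⇒  L[3][2]=1, U row3=(0, 0, 0, 6)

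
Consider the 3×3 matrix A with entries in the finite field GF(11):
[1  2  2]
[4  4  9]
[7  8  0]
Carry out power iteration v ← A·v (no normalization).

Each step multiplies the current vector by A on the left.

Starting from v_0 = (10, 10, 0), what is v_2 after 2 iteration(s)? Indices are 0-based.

v_2 = (6, 8, 3)

v_0 = (10, 10, 0).
v_1 = A·v_0 = (8, 3, 7).
v_2 = A·v_1 = (6, 8, 3).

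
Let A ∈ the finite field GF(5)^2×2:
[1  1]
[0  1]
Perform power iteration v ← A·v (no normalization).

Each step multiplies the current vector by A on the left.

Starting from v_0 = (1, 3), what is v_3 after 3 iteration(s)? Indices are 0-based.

v_0 = (1, 3).
v_1 = A·v_0 = (4, 3).
v_2 = A·v_1 = (2, 3).
v_3 = A·v_2 = (0, 3).

v_3 = (0, 3)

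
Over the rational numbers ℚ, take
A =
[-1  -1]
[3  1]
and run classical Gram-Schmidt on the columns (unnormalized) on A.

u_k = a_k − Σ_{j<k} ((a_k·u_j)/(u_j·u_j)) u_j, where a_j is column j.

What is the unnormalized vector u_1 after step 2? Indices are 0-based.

u_1 = (-3/5, -1/5)

Step 1: u_0 = a_0 = (-1, 3).
Step 2: u_1 = a_1 − (2/5)·u_0 = (-3/5, -1/5).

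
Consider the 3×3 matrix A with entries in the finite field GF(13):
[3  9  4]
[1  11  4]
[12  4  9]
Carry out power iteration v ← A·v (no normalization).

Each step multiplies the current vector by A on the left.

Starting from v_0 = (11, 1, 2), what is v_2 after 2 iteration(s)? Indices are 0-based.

v_0 = (11, 1, 2).
v_1 = A·v_0 = (11, 4, 11).
v_2 = A·v_1 = (9, 8, 0).

v_2 = (9, 8, 0)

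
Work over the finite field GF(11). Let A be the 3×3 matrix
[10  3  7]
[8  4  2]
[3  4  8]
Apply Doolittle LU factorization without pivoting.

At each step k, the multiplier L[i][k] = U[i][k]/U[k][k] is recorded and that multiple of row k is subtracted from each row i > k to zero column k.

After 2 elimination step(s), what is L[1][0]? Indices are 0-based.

k=0: U[0][0]=10
  eliminate (1,0): mult=3, new row 1: (0, 6, 3); set L[1][0]=3
  eliminate (2,0): mult=8, new row 2: (0, 2, 7); set L[2][0]=8
k=1: U[1][1]=6
  eliminate (2,1): mult=4, new row 2: (0, 0, 6); set L[2][1]=4

L[1][0] = 3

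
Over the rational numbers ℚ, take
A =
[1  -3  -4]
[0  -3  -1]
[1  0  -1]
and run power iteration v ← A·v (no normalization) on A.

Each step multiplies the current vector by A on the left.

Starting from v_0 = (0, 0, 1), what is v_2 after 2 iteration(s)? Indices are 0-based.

v_0 = (0, 0, 1).
v_1 = A·v_0 = (-4, -1, -1).
v_2 = A·v_1 = (3, 4, -3).

v_2 = (3, 4, -3)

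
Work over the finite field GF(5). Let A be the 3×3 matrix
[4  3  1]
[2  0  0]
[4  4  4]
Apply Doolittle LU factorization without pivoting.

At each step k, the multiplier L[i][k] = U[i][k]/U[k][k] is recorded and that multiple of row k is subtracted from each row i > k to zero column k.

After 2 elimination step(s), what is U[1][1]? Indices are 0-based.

[col 0] pivot 4
  R1 -= 3*R0 → (0, 1, 2)  (L[1][0] := 3)
  R2 -= 1*R0 → (0, 1, 3)  (L[2][0] := 1)
[col 1] pivot 1
  R2 -= 1*R1 → (0, 0, 1)  (L[2][1] := 1)

U[1][1] = 1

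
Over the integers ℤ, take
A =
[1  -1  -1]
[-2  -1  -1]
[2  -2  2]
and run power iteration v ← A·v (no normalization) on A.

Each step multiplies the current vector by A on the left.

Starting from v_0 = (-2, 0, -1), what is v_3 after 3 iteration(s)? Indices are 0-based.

v_3 = (21, 21, -54)

v_0 = (-2, 0, -1).
v_1 = A·v_0 = (-1, 5, -6).
v_2 = A·v_1 = (0, 3, -24).
v_3 = A·v_2 = (21, 21, -54).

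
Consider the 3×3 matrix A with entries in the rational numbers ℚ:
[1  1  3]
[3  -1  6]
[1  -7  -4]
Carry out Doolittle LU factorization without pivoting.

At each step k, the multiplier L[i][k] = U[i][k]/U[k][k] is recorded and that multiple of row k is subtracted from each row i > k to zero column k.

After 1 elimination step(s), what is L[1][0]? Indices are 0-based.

k=0: U[0][0]=1
  eliminate (1,0): mult=3, new row 1: (0, -4, -3); set L[1][0]=3
  eliminate (2,0): mult=1, new row 2: (0, -8, -7); set L[2][0]=1

L[1][0] = 3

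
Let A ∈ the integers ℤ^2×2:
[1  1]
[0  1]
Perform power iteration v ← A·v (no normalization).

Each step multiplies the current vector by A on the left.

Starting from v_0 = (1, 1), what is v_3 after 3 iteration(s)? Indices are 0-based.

v_3 = (4, 1)

v_0 = (1, 1).
v_1 = A·v_0 = (2, 1).
v_2 = A·v_1 = (3, 1).
v_3 = A·v_2 = (4, 1).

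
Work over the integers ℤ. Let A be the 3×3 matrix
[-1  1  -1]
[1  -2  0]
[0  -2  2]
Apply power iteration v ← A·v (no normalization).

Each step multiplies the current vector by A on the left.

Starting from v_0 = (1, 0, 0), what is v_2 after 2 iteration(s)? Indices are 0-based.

v_2 = (2, -3, -2)

v_0 = (1, 0, 0).
v_1 = A·v_0 = (-1, 1, 0).
v_2 = A·v_1 = (2, -3, -2).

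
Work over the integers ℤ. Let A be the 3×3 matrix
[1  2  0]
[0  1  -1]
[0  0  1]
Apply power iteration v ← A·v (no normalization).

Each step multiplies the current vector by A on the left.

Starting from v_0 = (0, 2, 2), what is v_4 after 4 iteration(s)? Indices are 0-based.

v_4 = (-8, -6, 2)

v_0 = (0, 2, 2).
v_1 = A·v_0 = (4, 0, 2).
v_2 = A·v_1 = (4, -2, 2).
v_3 = A·v_2 = (0, -4, 2).
v_4 = A·v_3 = (-8, -6, 2).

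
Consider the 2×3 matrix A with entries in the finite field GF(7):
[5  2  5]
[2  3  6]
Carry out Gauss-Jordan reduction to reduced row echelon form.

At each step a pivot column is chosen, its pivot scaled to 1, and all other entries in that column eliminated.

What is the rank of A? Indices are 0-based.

[1] R0 /= 5  ⇒  (1, 6, 1)
     R1 -= 2·R0  ⇒  (0, 5, 4)
[2] R1 /= 5  ⇒  (0, 1, 5)
     R0 -= 6·R1  ⇒  (1, 0, 6)

rank = 2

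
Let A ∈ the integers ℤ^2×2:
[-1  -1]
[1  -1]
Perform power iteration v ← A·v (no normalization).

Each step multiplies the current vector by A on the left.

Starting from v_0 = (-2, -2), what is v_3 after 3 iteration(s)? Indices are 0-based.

v_0 = (-2, -2).
v_1 = A·v_0 = (4, 0).
v_2 = A·v_1 = (-4, 4).
v_3 = A·v_2 = (0, -8).

v_3 = (0, -8)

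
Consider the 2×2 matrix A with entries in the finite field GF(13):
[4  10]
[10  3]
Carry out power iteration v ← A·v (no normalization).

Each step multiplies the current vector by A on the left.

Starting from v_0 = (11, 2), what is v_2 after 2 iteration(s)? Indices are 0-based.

v_2 = (12, 0)

v_0 = (11, 2).
v_1 = A·v_0 = (12, 12).
v_2 = A·v_1 = (12, 0).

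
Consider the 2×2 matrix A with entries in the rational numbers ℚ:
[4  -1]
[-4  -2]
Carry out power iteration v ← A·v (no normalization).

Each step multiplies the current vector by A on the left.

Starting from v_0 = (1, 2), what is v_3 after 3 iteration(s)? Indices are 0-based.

v_0 = (1, 2).
v_1 = A·v_0 = (2, -8).
v_2 = A·v_1 = (16, 8).
v_3 = A·v_2 = (56, -80).

v_3 = (56, -80)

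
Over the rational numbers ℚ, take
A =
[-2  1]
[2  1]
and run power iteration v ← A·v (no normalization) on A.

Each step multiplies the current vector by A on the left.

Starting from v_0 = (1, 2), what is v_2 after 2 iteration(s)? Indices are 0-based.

v_0 = (1, 2).
v_1 = A·v_0 = (0, 4).
v_2 = A·v_1 = (4, 4).

v_2 = (4, 4)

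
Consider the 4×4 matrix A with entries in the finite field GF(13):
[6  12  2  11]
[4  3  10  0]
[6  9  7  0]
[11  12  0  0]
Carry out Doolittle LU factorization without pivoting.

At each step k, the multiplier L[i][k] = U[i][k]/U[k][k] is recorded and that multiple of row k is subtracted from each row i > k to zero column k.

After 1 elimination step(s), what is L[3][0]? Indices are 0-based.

[col 0] pivot 6
  R1 -= 5*R0 → (0, 8, 0, 10)  (L[1][0] := 5)
  R2 -= 1*R0 → (0, 10, 5, 2)  (L[2][0] := 1)
  R3 -= 4*R0 → (0, 3, 5, 8)  (L[3][0] := 4)

L[3][0] = 4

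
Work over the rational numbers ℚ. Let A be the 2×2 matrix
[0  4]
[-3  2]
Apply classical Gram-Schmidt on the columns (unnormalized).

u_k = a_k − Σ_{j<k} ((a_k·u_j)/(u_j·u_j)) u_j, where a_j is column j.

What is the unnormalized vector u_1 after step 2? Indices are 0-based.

Step 1: u_0 = a_0 = (0, -3).
Step 2: u_1 = a_1 − (-2/3)·u_0 = (4, 0).

u_1 = (4, 0)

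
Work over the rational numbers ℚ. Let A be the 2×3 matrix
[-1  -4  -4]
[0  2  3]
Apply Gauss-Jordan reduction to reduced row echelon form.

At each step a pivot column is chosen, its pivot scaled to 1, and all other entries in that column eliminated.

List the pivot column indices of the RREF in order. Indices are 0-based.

[1] R0 /= -1  ⇒  (1, 4, 4)
[2] R1 /= 2  ⇒  (0, 1, 3/2)
     R0 -= 4·R1  ⇒  (1, 0, -2)

pivot columns: 0, 1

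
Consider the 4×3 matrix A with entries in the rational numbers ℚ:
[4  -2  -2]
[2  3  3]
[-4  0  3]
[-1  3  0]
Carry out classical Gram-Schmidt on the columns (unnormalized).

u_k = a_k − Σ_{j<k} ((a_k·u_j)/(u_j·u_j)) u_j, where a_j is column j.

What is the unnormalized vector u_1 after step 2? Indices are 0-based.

u_1 = (-54/37, 121/37, -20/37, 106/37)

Step 1: u_0 = a_0 = (4, 2, -4, -1).
Step 2: u_1 = a_1 − (-5/37)·u_0 = (-54/37, 121/37, -20/37, 106/37).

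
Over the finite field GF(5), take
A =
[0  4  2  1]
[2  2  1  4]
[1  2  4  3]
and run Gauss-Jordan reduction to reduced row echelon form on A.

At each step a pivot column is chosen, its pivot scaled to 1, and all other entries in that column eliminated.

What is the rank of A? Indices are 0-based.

rank = 3

pivot(0,0): swap R0↔R1
pivot(0,0)=2: scale R0 → (1, 1, 3, 2)
  clear (2,0): R2 −= (1)R0 → (0, 1, 1, 1)
pivot(1,1)=4: scale R1 → (0, 1, 3, 4)
  clear (0,1): R0 −= (1)R1 → (1, 0, 0, 3)
  clear (2,1): R2 −= (1)R1 → (0, 0, 3, 2)
pivot(2,2)=3: scale R2 → (0, 0, 1, 4)
  clear (1,2): R1 −= (3)R2 → (0, 1, 0, 2)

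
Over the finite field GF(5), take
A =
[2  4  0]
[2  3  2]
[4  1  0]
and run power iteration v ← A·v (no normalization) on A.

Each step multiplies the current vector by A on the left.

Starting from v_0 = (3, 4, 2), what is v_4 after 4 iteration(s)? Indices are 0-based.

v_0 = (3, 4, 2).
v_1 = A·v_0 = (2, 2, 1).
v_2 = A·v_1 = (2, 2, 0).
v_3 = A·v_2 = (2, 0, 0).
v_4 = A·v_3 = (4, 4, 3).

v_4 = (4, 4, 3)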